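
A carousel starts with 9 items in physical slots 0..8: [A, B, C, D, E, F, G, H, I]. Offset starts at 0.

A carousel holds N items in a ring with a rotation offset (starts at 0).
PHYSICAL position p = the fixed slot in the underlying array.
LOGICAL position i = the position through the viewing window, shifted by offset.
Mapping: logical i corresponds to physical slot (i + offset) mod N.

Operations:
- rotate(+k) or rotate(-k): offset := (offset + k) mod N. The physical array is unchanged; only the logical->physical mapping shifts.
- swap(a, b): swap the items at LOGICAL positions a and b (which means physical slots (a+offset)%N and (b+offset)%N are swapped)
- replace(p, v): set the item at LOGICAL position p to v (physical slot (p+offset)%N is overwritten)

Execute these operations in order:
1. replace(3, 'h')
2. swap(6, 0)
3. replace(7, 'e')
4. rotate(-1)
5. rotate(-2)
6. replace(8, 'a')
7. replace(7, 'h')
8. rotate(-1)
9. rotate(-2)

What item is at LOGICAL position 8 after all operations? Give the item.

Answer: C

Derivation:
After op 1 (replace(3, 'h')): offset=0, physical=[A,B,C,h,E,F,G,H,I], logical=[A,B,C,h,E,F,G,H,I]
After op 2 (swap(6, 0)): offset=0, physical=[G,B,C,h,E,F,A,H,I], logical=[G,B,C,h,E,F,A,H,I]
After op 3 (replace(7, 'e')): offset=0, physical=[G,B,C,h,E,F,A,e,I], logical=[G,B,C,h,E,F,A,e,I]
After op 4 (rotate(-1)): offset=8, physical=[G,B,C,h,E,F,A,e,I], logical=[I,G,B,C,h,E,F,A,e]
After op 5 (rotate(-2)): offset=6, physical=[G,B,C,h,E,F,A,e,I], logical=[A,e,I,G,B,C,h,E,F]
After op 6 (replace(8, 'a')): offset=6, physical=[G,B,C,h,E,a,A,e,I], logical=[A,e,I,G,B,C,h,E,a]
After op 7 (replace(7, 'h')): offset=6, physical=[G,B,C,h,h,a,A,e,I], logical=[A,e,I,G,B,C,h,h,a]
After op 8 (rotate(-1)): offset=5, physical=[G,B,C,h,h,a,A,e,I], logical=[a,A,e,I,G,B,C,h,h]
After op 9 (rotate(-2)): offset=3, physical=[G,B,C,h,h,a,A,e,I], logical=[h,h,a,A,e,I,G,B,C]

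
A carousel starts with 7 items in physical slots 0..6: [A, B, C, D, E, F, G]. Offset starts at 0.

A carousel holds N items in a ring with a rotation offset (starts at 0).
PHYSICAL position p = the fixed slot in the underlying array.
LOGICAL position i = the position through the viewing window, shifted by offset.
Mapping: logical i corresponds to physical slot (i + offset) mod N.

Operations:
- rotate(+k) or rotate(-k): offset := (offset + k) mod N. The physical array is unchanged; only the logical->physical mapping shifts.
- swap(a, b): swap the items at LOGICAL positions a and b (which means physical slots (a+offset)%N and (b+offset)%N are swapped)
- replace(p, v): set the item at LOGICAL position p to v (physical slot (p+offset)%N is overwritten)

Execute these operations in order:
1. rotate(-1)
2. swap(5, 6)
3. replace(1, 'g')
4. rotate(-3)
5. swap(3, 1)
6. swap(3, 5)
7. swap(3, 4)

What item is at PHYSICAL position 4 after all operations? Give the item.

Answer: G

Derivation:
After op 1 (rotate(-1)): offset=6, physical=[A,B,C,D,E,F,G], logical=[G,A,B,C,D,E,F]
After op 2 (swap(5, 6)): offset=6, physical=[A,B,C,D,F,E,G], logical=[G,A,B,C,D,F,E]
After op 3 (replace(1, 'g')): offset=6, physical=[g,B,C,D,F,E,G], logical=[G,g,B,C,D,F,E]
After op 4 (rotate(-3)): offset=3, physical=[g,B,C,D,F,E,G], logical=[D,F,E,G,g,B,C]
After op 5 (swap(3, 1)): offset=3, physical=[g,B,C,D,G,E,F], logical=[D,G,E,F,g,B,C]
After op 6 (swap(3, 5)): offset=3, physical=[g,F,C,D,G,E,B], logical=[D,G,E,B,g,F,C]
After op 7 (swap(3, 4)): offset=3, physical=[B,F,C,D,G,E,g], logical=[D,G,E,g,B,F,C]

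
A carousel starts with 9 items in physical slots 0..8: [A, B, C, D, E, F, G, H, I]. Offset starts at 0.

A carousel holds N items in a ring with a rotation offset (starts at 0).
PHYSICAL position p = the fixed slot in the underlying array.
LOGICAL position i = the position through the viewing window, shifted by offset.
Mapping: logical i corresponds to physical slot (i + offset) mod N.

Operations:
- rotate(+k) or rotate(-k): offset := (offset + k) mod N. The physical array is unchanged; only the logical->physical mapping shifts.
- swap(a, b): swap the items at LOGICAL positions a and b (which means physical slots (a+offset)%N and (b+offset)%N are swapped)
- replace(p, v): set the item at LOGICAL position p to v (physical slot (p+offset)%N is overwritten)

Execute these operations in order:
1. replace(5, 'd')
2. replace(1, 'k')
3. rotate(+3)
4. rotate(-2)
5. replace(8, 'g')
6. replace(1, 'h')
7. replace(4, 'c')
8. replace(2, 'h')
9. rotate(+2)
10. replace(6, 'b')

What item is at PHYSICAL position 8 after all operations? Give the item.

After op 1 (replace(5, 'd')): offset=0, physical=[A,B,C,D,E,d,G,H,I], logical=[A,B,C,D,E,d,G,H,I]
After op 2 (replace(1, 'k')): offset=0, physical=[A,k,C,D,E,d,G,H,I], logical=[A,k,C,D,E,d,G,H,I]
After op 3 (rotate(+3)): offset=3, physical=[A,k,C,D,E,d,G,H,I], logical=[D,E,d,G,H,I,A,k,C]
After op 4 (rotate(-2)): offset=1, physical=[A,k,C,D,E,d,G,H,I], logical=[k,C,D,E,d,G,H,I,A]
After op 5 (replace(8, 'g')): offset=1, physical=[g,k,C,D,E,d,G,H,I], logical=[k,C,D,E,d,G,H,I,g]
After op 6 (replace(1, 'h')): offset=1, physical=[g,k,h,D,E,d,G,H,I], logical=[k,h,D,E,d,G,H,I,g]
After op 7 (replace(4, 'c')): offset=1, physical=[g,k,h,D,E,c,G,H,I], logical=[k,h,D,E,c,G,H,I,g]
After op 8 (replace(2, 'h')): offset=1, physical=[g,k,h,h,E,c,G,H,I], logical=[k,h,h,E,c,G,H,I,g]
After op 9 (rotate(+2)): offset=3, physical=[g,k,h,h,E,c,G,H,I], logical=[h,E,c,G,H,I,g,k,h]
After op 10 (replace(6, 'b')): offset=3, physical=[b,k,h,h,E,c,G,H,I], logical=[h,E,c,G,H,I,b,k,h]

Answer: I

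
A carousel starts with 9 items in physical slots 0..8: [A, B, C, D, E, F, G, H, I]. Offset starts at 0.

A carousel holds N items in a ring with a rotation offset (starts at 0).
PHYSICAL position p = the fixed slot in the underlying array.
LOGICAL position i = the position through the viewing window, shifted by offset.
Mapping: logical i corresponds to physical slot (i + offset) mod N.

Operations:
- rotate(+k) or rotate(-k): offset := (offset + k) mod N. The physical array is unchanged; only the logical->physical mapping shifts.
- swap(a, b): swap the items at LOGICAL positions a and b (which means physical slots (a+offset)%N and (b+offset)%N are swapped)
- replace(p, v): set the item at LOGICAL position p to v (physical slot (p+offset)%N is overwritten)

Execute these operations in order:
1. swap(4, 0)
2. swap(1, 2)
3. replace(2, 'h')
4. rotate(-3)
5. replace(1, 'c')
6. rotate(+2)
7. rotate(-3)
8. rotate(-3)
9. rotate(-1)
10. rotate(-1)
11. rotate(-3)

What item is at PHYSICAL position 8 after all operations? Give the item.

After op 1 (swap(4, 0)): offset=0, physical=[E,B,C,D,A,F,G,H,I], logical=[E,B,C,D,A,F,G,H,I]
After op 2 (swap(1, 2)): offset=0, physical=[E,C,B,D,A,F,G,H,I], logical=[E,C,B,D,A,F,G,H,I]
After op 3 (replace(2, 'h')): offset=0, physical=[E,C,h,D,A,F,G,H,I], logical=[E,C,h,D,A,F,G,H,I]
After op 4 (rotate(-3)): offset=6, physical=[E,C,h,D,A,F,G,H,I], logical=[G,H,I,E,C,h,D,A,F]
After op 5 (replace(1, 'c')): offset=6, physical=[E,C,h,D,A,F,G,c,I], logical=[G,c,I,E,C,h,D,A,F]
After op 6 (rotate(+2)): offset=8, physical=[E,C,h,D,A,F,G,c,I], logical=[I,E,C,h,D,A,F,G,c]
After op 7 (rotate(-3)): offset=5, physical=[E,C,h,D,A,F,G,c,I], logical=[F,G,c,I,E,C,h,D,A]
After op 8 (rotate(-3)): offset=2, physical=[E,C,h,D,A,F,G,c,I], logical=[h,D,A,F,G,c,I,E,C]
After op 9 (rotate(-1)): offset=1, physical=[E,C,h,D,A,F,G,c,I], logical=[C,h,D,A,F,G,c,I,E]
After op 10 (rotate(-1)): offset=0, physical=[E,C,h,D,A,F,G,c,I], logical=[E,C,h,D,A,F,G,c,I]
After op 11 (rotate(-3)): offset=6, physical=[E,C,h,D,A,F,G,c,I], logical=[G,c,I,E,C,h,D,A,F]

Answer: I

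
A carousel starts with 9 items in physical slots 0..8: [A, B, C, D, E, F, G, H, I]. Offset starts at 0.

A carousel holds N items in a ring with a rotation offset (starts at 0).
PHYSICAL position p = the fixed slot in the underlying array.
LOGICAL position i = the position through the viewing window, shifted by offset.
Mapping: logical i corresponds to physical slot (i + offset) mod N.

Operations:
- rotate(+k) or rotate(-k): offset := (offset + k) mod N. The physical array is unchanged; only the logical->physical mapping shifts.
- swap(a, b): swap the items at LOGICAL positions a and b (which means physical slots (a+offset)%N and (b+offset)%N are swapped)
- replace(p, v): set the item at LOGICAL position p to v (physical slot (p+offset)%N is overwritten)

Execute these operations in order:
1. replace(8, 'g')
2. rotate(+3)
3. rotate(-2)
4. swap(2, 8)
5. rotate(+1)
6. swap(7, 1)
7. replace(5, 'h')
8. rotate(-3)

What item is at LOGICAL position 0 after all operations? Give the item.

Answer: g

Derivation:
After op 1 (replace(8, 'g')): offset=0, physical=[A,B,C,D,E,F,G,H,g], logical=[A,B,C,D,E,F,G,H,g]
After op 2 (rotate(+3)): offset=3, physical=[A,B,C,D,E,F,G,H,g], logical=[D,E,F,G,H,g,A,B,C]
After op 3 (rotate(-2)): offset=1, physical=[A,B,C,D,E,F,G,H,g], logical=[B,C,D,E,F,G,H,g,A]
After op 4 (swap(2, 8)): offset=1, physical=[D,B,C,A,E,F,G,H,g], logical=[B,C,A,E,F,G,H,g,D]
After op 5 (rotate(+1)): offset=2, physical=[D,B,C,A,E,F,G,H,g], logical=[C,A,E,F,G,H,g,D,B]
After op 6 (swap(7, 1)): offset=2, physical=[A,B,C,D,E,F,G,H,g], logical=[C,D,E,F,G,H,g,A,B]
After op 7 (replace(5, 'h')): offset=2, physical=[A,B,C,D,E,F,G,h,g], logical=[C,D,E,F,G,h,g,A,B]
After op 8 (rotate(-3)): offset=8, physical=[A,B,C,D,E,F,G,h,g], logical=[g,A,B,C,D,E,F,G,h]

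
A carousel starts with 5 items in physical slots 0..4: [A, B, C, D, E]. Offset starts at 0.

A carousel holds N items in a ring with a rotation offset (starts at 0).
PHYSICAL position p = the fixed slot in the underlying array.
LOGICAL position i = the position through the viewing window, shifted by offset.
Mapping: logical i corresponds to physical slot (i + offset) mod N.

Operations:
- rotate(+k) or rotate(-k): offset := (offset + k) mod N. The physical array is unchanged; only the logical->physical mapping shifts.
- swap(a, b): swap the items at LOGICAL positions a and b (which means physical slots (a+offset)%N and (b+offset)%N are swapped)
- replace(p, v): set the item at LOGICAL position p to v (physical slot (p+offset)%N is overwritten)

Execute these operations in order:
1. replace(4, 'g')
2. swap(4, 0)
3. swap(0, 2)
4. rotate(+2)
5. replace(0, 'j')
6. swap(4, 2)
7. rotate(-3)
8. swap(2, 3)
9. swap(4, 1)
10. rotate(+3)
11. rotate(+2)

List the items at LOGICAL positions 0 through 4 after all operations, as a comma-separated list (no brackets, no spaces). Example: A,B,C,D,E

After op 1 (replace(4, 'g')): offset=0, physical=[A,B,C,D,g], logical=[A,B,C,D,g]
After op 2 (swap(4, 0)): offset=0, physical=[g,B,C,D,A], logical=[g,B,C,D,A]
After op 3 (swap(0, 2)): offset=0, physical=[C,B,g,D,A], logical=[C,B,g,D,A]
After op 4 (rotate(+2)): offset=2, physical=[C,B,g,D,A], logical=[g,D,A,C,B]
After op 5 (replace(0, 'j')): offset=2, physical=[C,B,j,D,A], logical=[j,D,A,C,B]
After op 6 (swap(4, 2)): offset=2, physical=[C,A,j,D,B], logical=[j,D,B,C,A]
After op 7 (rotate(-3)): offset=4, physical=[C,A,j,D,B], logical=[B,C,A,j,D]
After op 8 (swap(2, 3)): offset=4, physical=[C,j,A,D,B], logical=[B,C,j,A,D]
After op 9 (swap(4, 1)): offset=4, physical=[D,j,A,C,B], logical=[B,D,j,A,C]
After op 10 (rotate(+3)): offset=2, physical=[D,j,A,C,B], logical=[A,C,B,D,j]
After op 11 (rotate(+2)): offset=4, physical=[D,j,A,C,B], logical=[B,D,j,A,C]

Answer: B,D,j,A,C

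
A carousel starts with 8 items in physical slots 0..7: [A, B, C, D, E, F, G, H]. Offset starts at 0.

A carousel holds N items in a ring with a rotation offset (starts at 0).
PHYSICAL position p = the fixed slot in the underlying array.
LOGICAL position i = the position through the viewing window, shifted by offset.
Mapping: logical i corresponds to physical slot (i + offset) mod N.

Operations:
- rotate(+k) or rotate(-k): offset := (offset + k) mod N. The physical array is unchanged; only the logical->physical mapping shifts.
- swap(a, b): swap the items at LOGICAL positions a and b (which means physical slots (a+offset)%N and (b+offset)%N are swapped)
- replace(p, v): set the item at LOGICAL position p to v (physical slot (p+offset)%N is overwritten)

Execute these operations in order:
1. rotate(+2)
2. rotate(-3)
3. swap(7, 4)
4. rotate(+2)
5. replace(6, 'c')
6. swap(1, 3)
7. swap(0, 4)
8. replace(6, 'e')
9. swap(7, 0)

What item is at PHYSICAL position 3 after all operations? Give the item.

Answer: G

Derivation:
After op 1 (rotate(+2)): offset=2, physical=[A,B,C,D,E,F,G,H], logical=[C,D,E,F,G,H,A,B]
After op 2 (rotate(-3)): offset=7, physical=[A,B,C,D,E,F,G,H], logical=[H,A,B,C,D,E,F,G]
After op 3 (swap(7, 4)): offset=7, physical=[A,B,C,G,E,F,D,H], logical=[H,A,B,C,G,E,F,D]
After op 4 (rotate(+2)): offset=1, physical=[A,B,C,G,E,F,D,H], logical=[B,C,G,E,F,D,H,A]
After op 5 (replace(6, 'c')): offset=1, physical=[A,B,C,G,E,F,D,c], logical=[B,C,G,E,F,D,c,A]
After op 6 (swap(1, 3)): offset=1, physical=[A,B,E,G,C,F,D,c], logical=[B,E,G,C,F,D,c,A]
After op 7 (swap(0, 4)): offset=1, physical=[A,F,E,G,C,B,D,c], logical=[F,E,G,C,B,D,c,A]
After op 8 (replace(6, 'e')): offset=1, physical=[A,F,E,G,C,B,D,e], logical=[F,E,G,C,B,D,e,A]
After op 9 (swap(7, 0)): offset=1, physical=[F,A,E,G,C,B,D,e], logical=[A,E,G,C,B,D,e,F]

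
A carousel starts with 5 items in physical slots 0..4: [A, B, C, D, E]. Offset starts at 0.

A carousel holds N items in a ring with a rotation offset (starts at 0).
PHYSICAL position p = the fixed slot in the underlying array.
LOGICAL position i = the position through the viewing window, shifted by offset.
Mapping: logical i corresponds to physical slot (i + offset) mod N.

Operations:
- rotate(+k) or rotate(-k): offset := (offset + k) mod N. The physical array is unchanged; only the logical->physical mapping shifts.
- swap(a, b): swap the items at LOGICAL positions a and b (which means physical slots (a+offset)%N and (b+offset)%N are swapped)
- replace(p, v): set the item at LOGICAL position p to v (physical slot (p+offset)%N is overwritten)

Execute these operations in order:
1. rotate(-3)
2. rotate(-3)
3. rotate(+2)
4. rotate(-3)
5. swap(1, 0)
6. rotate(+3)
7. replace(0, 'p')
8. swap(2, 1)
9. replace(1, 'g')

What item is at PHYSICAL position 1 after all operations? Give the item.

Answer: p

Derivation:
After op 1 (rotate(-3)): offset=2, physical=[A,B,C,D,E], logical=[C,D,E,A,B]
After op 2 (rotate(-3)): offset=4, physical=[A,B,C,D,E], logical=[E,A,B,C,D]
After op 3 (rotate(+2)): offset=1, physical=[A,B,C,D,E], logical=[B,C,D,E,A]
After op 4 (rotate(-3)): offset=3, physical=[A,B,C,D,E], logical=[D,E,A,B,C]
After op 5 (swap(1, 0)): offset=3, physical=[A,B,C,E,D], logical=[E,D,A,B,C]
After op 6 (rotate(+3)): offset=1, physical=[A,B,C,E,D], logical=[B,C,E,D,A]
After op 7 (replace(0, 'p')): offset=1, physical=[A,p,C,E,D], logical=[p,C,E,D,A]
After op 8 (swap(2, 1)): offset=1, physical=[A,p,E,C,D], logical=[p,E,C,D,A]
After op 9 (replace(1, 'g')): offset=1, physical=[A,p,g,C,D], logical=[p,g,C,D,A]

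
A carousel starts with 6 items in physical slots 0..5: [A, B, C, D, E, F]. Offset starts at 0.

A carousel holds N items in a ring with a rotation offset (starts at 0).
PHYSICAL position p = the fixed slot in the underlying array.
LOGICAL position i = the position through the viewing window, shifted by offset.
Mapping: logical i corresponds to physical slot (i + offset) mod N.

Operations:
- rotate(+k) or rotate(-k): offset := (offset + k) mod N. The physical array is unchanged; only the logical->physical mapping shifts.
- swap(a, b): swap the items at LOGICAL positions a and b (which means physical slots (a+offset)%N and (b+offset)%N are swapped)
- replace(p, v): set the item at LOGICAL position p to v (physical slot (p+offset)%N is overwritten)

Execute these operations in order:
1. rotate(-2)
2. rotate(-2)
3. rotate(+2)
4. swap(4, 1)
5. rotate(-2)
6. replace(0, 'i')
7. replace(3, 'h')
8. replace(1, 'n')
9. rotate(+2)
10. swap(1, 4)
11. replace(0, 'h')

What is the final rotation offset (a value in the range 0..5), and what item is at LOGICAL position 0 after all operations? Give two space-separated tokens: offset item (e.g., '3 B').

After op 1 (rotate(-2)): offset=4, physical=[A,B,C,D,E,F], logical=[E,F,A,B,C,D]
After op 2 (rotate(-2)): offset=2, physical=[A,B,C,D,E,F], logical=[C,D,E,F,A,B]
After op 3 (rotate(+2)): offset=4, physical=[A,B,C,D,E,F], logical=[E,F,A,B,C,D]
After op 4 (swap(4, 1)): offset=4, physical=[A,B,F,D,E,C], logical=[E,C,A,B,F,D]
After op 5 (rotate(-2)): offset=2, physical=[A,B,F,D,E,C], logical=[F,D,E,C,A,B]
After op 6 (replace(0, 'i')): offset=2, physical=[A,B,i,D,E,C], logical=[i,D,E,C,A,B]
After op 7 (replace(3, 'h')): offset=2, physical=[A,B,i,D,E,h], logical=[i,D,E,h,A,B]
After op 8 (replace(1, 'n')): offset=2, physical=[A,B,i,n,E,h], logical=[i,n,E,h,A,B]
After op 9 (rotate(+2)): offset=4, physical=[A,B,i,n,E,h], logical=[E,h,A,B,i,n]
After op 10 (swap(1, 4)): offset=4, physical=[A,B,h,n,E,i], logical=[E,i,A,B,h,n]
After op 11 (replace(0, 'h')): offset=4, physical=[A,B,h,n,h,i], logical=[h,i,A,B,h,n]

Answer: 4 h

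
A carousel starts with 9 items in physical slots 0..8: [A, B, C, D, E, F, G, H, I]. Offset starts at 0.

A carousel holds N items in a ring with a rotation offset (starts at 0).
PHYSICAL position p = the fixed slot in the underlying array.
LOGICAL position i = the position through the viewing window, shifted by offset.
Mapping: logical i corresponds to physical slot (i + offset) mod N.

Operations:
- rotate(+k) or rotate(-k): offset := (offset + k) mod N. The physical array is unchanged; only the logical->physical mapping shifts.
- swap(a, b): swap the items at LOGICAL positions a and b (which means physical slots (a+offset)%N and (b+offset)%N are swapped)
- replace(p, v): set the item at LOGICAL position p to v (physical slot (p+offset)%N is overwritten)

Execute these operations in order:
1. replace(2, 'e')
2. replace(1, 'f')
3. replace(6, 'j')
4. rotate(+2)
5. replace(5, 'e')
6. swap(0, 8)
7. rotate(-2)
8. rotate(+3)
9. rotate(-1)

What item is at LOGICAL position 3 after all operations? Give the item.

Answer: F

Derivation:
After op 1 (replace(2, 'e')): offset=0, physical=[A,B,e,D,E,F,G,H,I], logical=[A,B,e,D,E,F,G,H,I]
After op 2 (replace(1, 'f')): offset=0, physical=[A,f,e,D,E,F,G,H,I], logical=[A,f,e,D,E,F,G,H,I]
After op 3 (replace(6, 'j')): offset=0, physical=[A,f,e,D,E,F,j,H,I], logical=[A,f,e,D,E,F,j,H,I]
After op 4 (rotate(+2)): offset=2, physical=[A,f,e,D,E,F,j,H,I], logical=[e,D,E,F,j,H,I,A,f]
After op 5 (replace(5, 'e')): offset=2, physical=[A,f,e,D,E,F,j,e,I], logical=[e,D,E,F,j,e,I,A,f]
After op 6 (swap(0, 8)): offset=2, physical=[A,e,f,D,E,F,j,e,I], logical=[f,D,E,F,j,e,I,A,e]
After op 7 (rotate(-2)): offset=0, physical=[A,e,f,D,E,F,j,e,I], logical=[A,e,f,D,E,F,j,e,I]
After op 8 (rotate(+3)): offset=3, physical=[A,e,f,D,E,F,j,e,I], logical=[D,E,F,j,e,I,A,e,f]
After op 9 (rotate(-1)): offset=2, physical=[A,e,f,D,E,F,j,e,I], logical=[f,D,E,F,j,e,I,A,e]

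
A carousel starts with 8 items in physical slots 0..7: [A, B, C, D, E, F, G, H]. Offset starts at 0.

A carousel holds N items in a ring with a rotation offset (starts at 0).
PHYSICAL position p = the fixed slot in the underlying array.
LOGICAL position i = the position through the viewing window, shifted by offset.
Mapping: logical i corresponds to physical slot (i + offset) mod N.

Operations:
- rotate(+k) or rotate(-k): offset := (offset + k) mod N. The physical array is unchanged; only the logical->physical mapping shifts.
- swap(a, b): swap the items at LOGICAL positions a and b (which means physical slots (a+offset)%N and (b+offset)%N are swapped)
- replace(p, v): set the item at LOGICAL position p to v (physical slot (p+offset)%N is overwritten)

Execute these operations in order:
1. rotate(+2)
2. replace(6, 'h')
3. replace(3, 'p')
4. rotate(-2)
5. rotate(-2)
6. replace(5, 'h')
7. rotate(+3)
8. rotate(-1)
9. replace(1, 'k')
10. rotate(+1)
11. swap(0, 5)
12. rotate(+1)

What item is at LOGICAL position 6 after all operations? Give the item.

After op 1 (rotate(+2)): offset=2, physical=[A,B,C,D,E,F,G,H], logical=[C,D,E,F,G,H,A,B]
After op 2 (replace(6, 'h')): offset=2, physical=[h,B,C,D,E,F,G,H], logical=[C,D,E,F,G,H,h,B]
After op 3 (replace(3, 'p')): offset=2, physical=[h,B,C,D,E,p,G,H], logical=[C,D,E,p,G,H,h,B]
After op 4 (rotate(-2)): offset=0, physical=[h,B,C,D,E,p,G,H], logical=[h,B,C,D,E,p,G,H]
After op 5 (rotate(-2)): offset=6, physical=[h,B,C,D,E,p,G,H], logical=[G,H,h,B,C,D,E,p]
After op 6 (replace(5, 'h')): offset=6, physical=[h,B,C,h,E,p,G,H], logical=[G,H,h,B,C,h,E,p]
After op 7 (rotate(+3)): offset=1, physical=[h,B,C,h,E,p,G,H], logical=[B,C,h,E,p,G,H,h]
After op 8 (rotate(-1)): offset=0, physical=[h,B,C,h,E,p,G,H], logical=[h,B,C,h,E,p,G,H]
After op 9 (replace(1, 'k')): offset=0, physical=[h,k,C,h,E,p,G,H], logical=[h,k,C,h,E,p,G,H]
After op 10 (rotate(+1)): offset=1, physical=[h,k,C,h,E,p,G,H], logical=[k,C,h,E,p,G,H,h]
After op 11 (swap(0, 5)): offset=1, physical=[h,G,C,h,E,p,k,H], logical=[G,C,h,E,p,k,H,h]
After op 12 (rotate(+1)): offset=2, physical=[h,G,C,h,E,p,k,H], logical=[C,h,E,p,k,H,h,G]

Answer: h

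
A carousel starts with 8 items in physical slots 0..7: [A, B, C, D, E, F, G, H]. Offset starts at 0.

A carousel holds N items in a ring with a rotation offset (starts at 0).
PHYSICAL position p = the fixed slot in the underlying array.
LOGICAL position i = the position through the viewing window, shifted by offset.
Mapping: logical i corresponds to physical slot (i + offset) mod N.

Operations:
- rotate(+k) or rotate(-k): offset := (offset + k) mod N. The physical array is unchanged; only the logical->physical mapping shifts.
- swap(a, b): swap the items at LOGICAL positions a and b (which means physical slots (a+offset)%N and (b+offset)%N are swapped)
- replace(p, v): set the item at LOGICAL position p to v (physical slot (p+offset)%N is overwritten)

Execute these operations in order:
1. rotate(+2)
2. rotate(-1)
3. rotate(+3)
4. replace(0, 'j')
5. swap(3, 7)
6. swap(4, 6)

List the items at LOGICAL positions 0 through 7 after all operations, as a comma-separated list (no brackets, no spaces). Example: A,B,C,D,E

Answer: j,F,G,D,C,B,A,H

Derivation:
After op 1 (rotate(+2)): offset=2, physical=[A,B,C,D,E,F,G,H], logical=[C,D,E,F,G,H,A,B]
After op 2 (rotate(-1)): offset=1, physical=[A,B,C,D,E,F,G,H], logical=[B,C,D,E,F,G,H,A]
After op 3 (rotate(+3)): offset=4, physical=[A,B,C,D,E,F,G,H], logical=[E,F,G,H,A,B,C,D]
After op 4 (replace(0, 'j')): offset=4, physical=[A,B,C,D,j,F,G,H], logical=[j,F,G,H,A,B,C,D]
After op 5 (swap(3, 7)): offset=4, physical=[A,B,C,H,j,F,G,D], logical=[j,F,G,D,A,B,C,H]
After op 6 (swap(4, 6)): offset=4, physical=[C,B,A,H,j,F,G,D], logical=[j,F,G,D,C,B,A,H]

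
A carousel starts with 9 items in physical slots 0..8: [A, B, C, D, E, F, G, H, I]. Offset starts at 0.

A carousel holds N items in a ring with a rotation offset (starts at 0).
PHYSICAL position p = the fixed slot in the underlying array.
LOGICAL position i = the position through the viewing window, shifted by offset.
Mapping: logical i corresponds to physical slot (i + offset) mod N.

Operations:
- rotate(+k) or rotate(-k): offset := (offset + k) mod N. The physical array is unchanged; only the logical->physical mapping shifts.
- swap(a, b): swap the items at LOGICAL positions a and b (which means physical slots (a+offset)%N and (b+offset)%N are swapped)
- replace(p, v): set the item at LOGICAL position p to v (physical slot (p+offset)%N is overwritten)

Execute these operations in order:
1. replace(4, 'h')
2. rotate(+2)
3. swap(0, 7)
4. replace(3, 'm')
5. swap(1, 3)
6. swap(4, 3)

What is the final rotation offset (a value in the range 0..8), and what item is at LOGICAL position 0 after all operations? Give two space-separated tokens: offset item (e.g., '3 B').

After op 1 (replace(4, 'h')): offset=0, physical=[A,B,C,D,h,F,G,H,I], logical=[A,B,C,D,h,F,G,H,I]
After op 2 (rotate(+2)): offset=2, physical=[A,B,C,D,h,F,G,H,I], logical=[C,D,h,F,G,H,I,A,B]
After op 3 (swap(0, 7)): offset=2, physical=[C,B,A,D,h,F,G,H,I], logical=[A,D,h,F,G,H,I,C,B]
After op 4 (replace(3, 'm')): offset=2, physical=[C,B,A,D,h,m,G,H,I], logical=[A,D,h,m,G,H,I,C,B]
After op 5 (swap(1, 3)): offset=2, physical=[C,B,A,m,h,D,G,H,I], logical=[A,m,h,D,G,H,I,C,B]
After op 6 (swap(4, 3)): offset=2, physical=[C,B,A,m,h,G,D,H,I], logical=[A,m,h,G,D,H,I,C,B]

Answer: 2 A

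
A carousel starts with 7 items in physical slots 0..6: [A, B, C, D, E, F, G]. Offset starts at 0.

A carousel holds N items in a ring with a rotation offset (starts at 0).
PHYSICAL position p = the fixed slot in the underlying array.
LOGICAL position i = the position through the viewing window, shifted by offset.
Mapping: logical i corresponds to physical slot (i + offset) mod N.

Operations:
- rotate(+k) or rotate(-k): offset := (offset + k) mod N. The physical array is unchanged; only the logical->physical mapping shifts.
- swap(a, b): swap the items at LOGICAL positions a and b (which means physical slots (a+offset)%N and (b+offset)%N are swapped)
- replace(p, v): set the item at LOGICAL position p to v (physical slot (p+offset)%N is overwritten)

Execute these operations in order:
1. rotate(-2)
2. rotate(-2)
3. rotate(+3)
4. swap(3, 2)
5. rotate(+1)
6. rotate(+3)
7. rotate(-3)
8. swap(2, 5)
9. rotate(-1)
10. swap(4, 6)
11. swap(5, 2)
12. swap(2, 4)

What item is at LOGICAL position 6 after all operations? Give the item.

Answer: D

Derivation:
After op 1 (rotate(-2)): offset=5, physical=[A,B,C,D,E,F,G], logical=[F,G,A,B,C,D,E]
After op 2 (rotate(-2)): offset=3, physical=[A,B,C,D,E,F,G], logical=[D,E,F,G,A,B,C]
After op 3 (rotate(+3)): offset=6, physical=[A,B,C,D,E,F,G], logical=[G,A,B,C,D,E,F]
After op 4 (swap(3, 2)): offset=6, physical=[A,C,B,D,E,F,G], logical=[G,A,C,B,D,E,F]
After op 5 (rotate(+1)): offset=0, physical=[A,C,B,D,E,F,G], logical=[A,C,B,D,E,F,G]
After op 6 (rotate(+3)): offset=3, physical=[A,C,B,D,E,F,G], logical=[D,E,F,G,A,C,B]
After op 7 (rotate(-3)): offset=0, physical=[A,C,B,D,E,F,G], logical=[A,C,B,D,E,F,G]
After op 8 (swap(2, 5)): offset=0, physical=[A,C,F,D,E,B,G], logical=[A,C,F,D,E,B,G]
After op 9 (rotate(-1)): offset=6, physical=[A,C,F,D,E,B,G], logical=[G,A,C,F,D,E,B]
After op 10 (swap(4, 6)): offset=6, physical=[A,C,F,B,E,D,G], logical=[G,A,C,F,B,E,D]
After op 11 (swap(5, 2)): offset=6, physical=[A,E,F,B,C,D,G], logical=[G,A,E,F,B,C,D]
After op 12 (swap(2, 4)): offset=6, physical=[A,B,F,E,C,D,G], logical=[G,A,B,F,E,C,D]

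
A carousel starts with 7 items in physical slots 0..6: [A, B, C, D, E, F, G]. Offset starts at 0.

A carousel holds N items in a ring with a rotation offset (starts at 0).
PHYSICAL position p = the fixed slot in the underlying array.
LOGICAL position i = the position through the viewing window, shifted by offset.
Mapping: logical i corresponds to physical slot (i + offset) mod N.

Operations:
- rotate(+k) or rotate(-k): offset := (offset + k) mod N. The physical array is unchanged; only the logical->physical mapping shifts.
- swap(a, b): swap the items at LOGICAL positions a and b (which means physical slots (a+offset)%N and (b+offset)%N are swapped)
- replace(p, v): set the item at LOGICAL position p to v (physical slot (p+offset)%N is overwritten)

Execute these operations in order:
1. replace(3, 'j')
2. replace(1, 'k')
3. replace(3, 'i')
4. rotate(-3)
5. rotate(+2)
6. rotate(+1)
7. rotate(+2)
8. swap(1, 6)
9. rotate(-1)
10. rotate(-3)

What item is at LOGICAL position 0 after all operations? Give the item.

Answer: F

Derivation:
After op 1 (replace(3, 'j')): offset=0, physical=[A,B,C,j,E,F,G], logical=[A,B,C,j,E,F,G]
After op 2 (replace(1, 'k')): offset=0, physical=[A,k,C,j,E,F,G], logical=[A,k,C,j,E,F,G]
After op 3 (replace(3, 'i')): offset=0, physical=[A,k,C,i,E,F,G], logical=[A,k,C,i,E,F,G]
After op 4 (rotate(-3)): offset=4, physical=[A,k,C,i,E,F,G], logical=[E,F,G,A,k,C,i]
After op 5 (rotate(+2)): offset=6, physical=[A,k,C,i,E,F,G], logical=[G,A,k,C,i,E,F]
After op 6 (rotate(+1)): offset=0, physical=[A,k,C,i,E,F,G], logical=[A,k,C,i,E,F,G]
After op 7 (rotate(+2)): offset=2, physical=[A,k,C,i,E,F,G], logical=[C,i,E,F,G,A,k]
After op 8 (swap(1, 6)): offset=2, physical=[A,i,C,k,E,F,G], logical=[C,k,E,F,G,A,i]
After op 9 (rotate(-1)): offset=1, physical=[A,i,C,k,E,F,G], logical=[i,C,k,E,F,G,A]
After op 10 (rotate(-3)): offset=5, physical=[A,i,C,k,E,F,G], logical=[F,G,A,i,C,k,E]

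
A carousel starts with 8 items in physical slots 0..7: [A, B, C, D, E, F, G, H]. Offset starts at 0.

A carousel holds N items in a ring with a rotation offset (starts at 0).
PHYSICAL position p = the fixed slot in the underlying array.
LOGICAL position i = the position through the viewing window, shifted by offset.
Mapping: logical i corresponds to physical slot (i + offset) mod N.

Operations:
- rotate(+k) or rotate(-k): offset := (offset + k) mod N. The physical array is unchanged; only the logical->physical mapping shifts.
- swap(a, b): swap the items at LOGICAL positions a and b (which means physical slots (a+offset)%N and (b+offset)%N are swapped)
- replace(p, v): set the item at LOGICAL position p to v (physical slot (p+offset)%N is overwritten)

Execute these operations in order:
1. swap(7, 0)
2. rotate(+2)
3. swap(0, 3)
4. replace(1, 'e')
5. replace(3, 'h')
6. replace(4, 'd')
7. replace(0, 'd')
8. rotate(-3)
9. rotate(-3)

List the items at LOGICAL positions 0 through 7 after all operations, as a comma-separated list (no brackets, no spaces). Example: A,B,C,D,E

After op 1 (swap(7, 0)): offset=0, physical=[H,B,C,D,E,F,G,A], logical=[H,B,C,D,E,F,G,A]
After op 2 (rotate(+2)): offset=2, physical=[H,B,C,D,E,F,G,A], logical=[C,D,E,F,G,A,H,B]
After op 3 (swap(0, 3)): offset=2, physical=[H,B,F,D,E,C,G,A], logical=[F,D,E,C,G,A,H,B]
After op 4 (replace(1, 'e')): offset=2, physical=[H,B,F,e,E,C,G,A], logical=[F,e,E,C,G,A,H,B]
After op 5 (replace(3, 'h')): offset=2, physical=[H,B,F,e,E,h,G,A], logical=[F,e,E,h,G,A,H,B]
After op 6 (replace(4, 'd')): offset=2, physical=[H,B,F,e,E,h,d,A], logical=[F,e,E,h,d,A,H,B]
After op 7 (replace(0, 'd')): offset=2, physical=[H,B,d,e,E,h,d,A], logical=[d,e,E,h,d,A,H,B]
After op 8 (rotate(-3)): offset=7, physical=[H,B,d,e,E,h,d,A], logical=[A,H,B,d,e,E,h,d]
After op 9 (rotate(-3)): offset=4, physical=[H,B,d,e,E,h,d,A], logical=[E,h,d,A,H,B,d,e]

Answer: E,h,d,A,H,B,d,e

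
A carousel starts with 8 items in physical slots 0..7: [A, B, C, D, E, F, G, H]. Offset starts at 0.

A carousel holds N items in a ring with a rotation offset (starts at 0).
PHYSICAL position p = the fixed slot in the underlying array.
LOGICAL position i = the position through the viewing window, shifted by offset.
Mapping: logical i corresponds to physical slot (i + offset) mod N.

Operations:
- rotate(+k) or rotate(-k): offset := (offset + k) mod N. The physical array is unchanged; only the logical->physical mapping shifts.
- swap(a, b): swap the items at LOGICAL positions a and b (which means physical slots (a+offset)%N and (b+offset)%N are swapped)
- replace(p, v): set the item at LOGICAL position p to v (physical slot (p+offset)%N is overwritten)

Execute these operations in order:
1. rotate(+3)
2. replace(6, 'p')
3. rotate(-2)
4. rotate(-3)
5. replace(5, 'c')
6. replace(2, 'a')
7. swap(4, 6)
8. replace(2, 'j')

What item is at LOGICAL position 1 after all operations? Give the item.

After op 1 (rotate(+3)): offset=3, physical=[A,B,C,D,E,F,G,H], logical=[D,E,F,G,H,A,B,C]
After op 2 (replace(6, 'p')): offset=3, physical=[A,p,C,D,E,F,G,H], logical=[D,E,F,G,H,A,p,C]
After op 3 (rotate(-2)): offset=1, physical=[A,p,C,D,E,F,G,H], logical=[p,C,D,E,F,G,H,A]
After op 4 (rotate(-3)): offset=6, physical=[A,p,C,D,E,F,G,H], logical=[G,H,A,p,C,D,E,F]
After op 5 (replace(5, 'c')): offset=6, physical=[A,p,C,c,E,F,G,H], logical=[G,H,A,p,C,c,E,F]
After op 6 (replace(2, 'a')): offset=6, physical=[a,p,C,c,E,F,G,H], logical=[G,H,a,p,C,c,E,F]
After op 7 (swap(4, 6)): offset=6, physical=[a,p,E,c,C,F,G,H], logical=[G,H,a,p,E,c,C,F]
After op 8 (replace(2, 'j')): offset=6, physical=[j,p,E,c,C,F,G,H], logical=[G,H,j,p,E,c,C,F]

Answer: H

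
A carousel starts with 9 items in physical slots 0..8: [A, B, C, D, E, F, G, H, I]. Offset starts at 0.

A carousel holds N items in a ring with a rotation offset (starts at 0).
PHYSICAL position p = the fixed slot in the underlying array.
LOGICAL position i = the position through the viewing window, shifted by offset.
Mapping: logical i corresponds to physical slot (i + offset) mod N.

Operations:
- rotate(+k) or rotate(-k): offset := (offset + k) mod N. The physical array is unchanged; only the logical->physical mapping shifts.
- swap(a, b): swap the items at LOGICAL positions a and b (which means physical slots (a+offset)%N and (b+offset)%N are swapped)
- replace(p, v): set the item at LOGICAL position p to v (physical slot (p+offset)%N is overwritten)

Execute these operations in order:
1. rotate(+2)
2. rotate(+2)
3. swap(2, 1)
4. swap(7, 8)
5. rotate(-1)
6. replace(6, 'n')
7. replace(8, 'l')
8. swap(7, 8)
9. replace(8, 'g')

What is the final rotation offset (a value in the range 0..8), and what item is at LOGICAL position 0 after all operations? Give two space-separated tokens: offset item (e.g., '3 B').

After op 1 (rotate(+2)): offset=2, physical=[A,B,C,D,E,F,G,H,I], logical=[C,D,E,F,G,H,I,A,B]
After op 2 (rotate(+2)): offset=4, physical=[A,B,C,D,E,F,G,H,I], logical=[E,F,G,H,I,A,B,C,D]
After op 3 (swap(2, 1)): offset=4, physical=[A,B,C,D,E,G,F,H,I], logical=[E,G,F,H,I,A,B,C,D]
After op 4 (swap(7, 8)): offset=4, physical=[A,B,D,C,E,G,F,H,I], logical=[E,G,F,H,I,A,B,D,C]
After op 5 (rotate(-1)): offset=3, physical=[A,B,D,C,E,G,F,H,I], logical=[C,E,G,F,H,I,A,B,D]
After op 6 (replace(6, 'n')): offset=3, physical=[n,B,D,C,E,G,F,H,I], logical=[C,E,G,F,H,I,n,B,D]
After op 7 (replace(8, 'l')): offset=3, physical=[n,B,l,C,E,G,F,H,I], logical=[C,E,G,F,H,I,n,B,l]
After op 8 (swap(7, 8)): offset=3, physical=[n,l,B,C,E,G,F,H,I], logical=[C,E,G,F,H,I,n,l,B]
After op 9 (replace(8, 'g')): offset=3, physical=[n,l,g,C,E,G,F,H,I], logical=[C,E,G,F,H,I,n,l,g]

Answer: 3 C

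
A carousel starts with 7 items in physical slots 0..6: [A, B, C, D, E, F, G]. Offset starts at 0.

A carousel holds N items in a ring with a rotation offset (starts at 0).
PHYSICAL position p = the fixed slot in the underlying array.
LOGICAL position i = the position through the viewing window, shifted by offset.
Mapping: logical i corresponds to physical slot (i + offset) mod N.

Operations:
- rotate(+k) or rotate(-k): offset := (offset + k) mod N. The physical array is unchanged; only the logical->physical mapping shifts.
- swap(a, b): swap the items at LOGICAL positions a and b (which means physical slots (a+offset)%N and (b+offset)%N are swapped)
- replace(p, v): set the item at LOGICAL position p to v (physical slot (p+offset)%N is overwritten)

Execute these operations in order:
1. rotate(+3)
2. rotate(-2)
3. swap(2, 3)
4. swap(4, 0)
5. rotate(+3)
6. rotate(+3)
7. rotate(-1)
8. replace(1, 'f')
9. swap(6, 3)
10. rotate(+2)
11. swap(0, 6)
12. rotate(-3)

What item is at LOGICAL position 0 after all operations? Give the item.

After op 1 (rotate(+3)): offset=3, physical=[A,B,C,D,E,F,G], logical=[D,E,F,G,A,B,C]
After op 2 (rotate(-2)): offset=1, physical=[A,B,C,D,E,F,G], logical=[B,C,D,E,F,G,A]
After op 3 (swap(2, 3)): offset=1, physical=[A,B,C,E,D,F,G], logical=[B,C,E,D,F,G,A]
After op 4 (swap(4, 0)): offset=1, physical=[A,F,C,E,D,B,G], logical=[F,C,E,D,B,G,A]
After op 5 (rotate(+3)): offset=4, physical=[A,F,C,E,D,B,G], logical=[D,B,G,A,F,C,E]
After op 6 (rotate(+3)): offset=0, physical=[A,F,C,E,D,B,G], logical=[A,F,C,E,D,B,G]
After op 7 (rotate(-1)): offset=6, physical=[A,F,C,E,D,B,G], logical=[G,A,F,C,E,D,B]
After op 8 (replace(1, 'f')): offset=6, physical=[f,F,C,E,D,B,G], logical=[G,f,F,C,E,D,B]
After op 9 (swap(6, 3)): offset=6, physical=[f,F,B,E,D,C,G], logical=[G,f,F,B,E,D,C]
After op 10 (rotate(+2)): offset=1, physical=[f,F,B,E,D,C,G], logical=[F,B,E,D,C,G,f]
After op 11 (swap(0, 6)): offset=1, physical=[F,f,B,E,D,C,G], logical=[f,B,E,D,C,G,F]
After op 12 (rotate(-3)): offset=5, physical=[F,f,B,E,D,C,G], logical=[C,G,F,f,B,E,D]

Answer: C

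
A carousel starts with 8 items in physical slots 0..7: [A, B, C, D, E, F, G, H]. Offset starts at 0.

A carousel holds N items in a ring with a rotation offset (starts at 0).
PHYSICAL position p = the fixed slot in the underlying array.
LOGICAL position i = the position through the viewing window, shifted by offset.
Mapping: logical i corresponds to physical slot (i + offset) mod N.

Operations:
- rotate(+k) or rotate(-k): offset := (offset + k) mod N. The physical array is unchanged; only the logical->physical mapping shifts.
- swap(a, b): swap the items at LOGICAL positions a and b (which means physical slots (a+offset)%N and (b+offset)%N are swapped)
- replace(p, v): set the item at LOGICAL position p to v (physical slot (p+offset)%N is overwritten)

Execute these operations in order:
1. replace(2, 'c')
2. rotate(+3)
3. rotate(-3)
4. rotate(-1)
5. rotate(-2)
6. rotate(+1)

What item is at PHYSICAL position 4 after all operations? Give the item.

After op 1 (replace(2, 'c')): offset=0, physical=[A,B,c,D,E,F,G,H], logical=[A,B,c,D,E,F,G,H]
After op 2 (rotate(+3)): offset=3, physical=[A,B,c,D,E,F,G,H], logical=[D,E,F,G,H,A,B,c]
After op 3 (rotate(-3)): offset=0, physical=[A,B,c,D,E,F,G,H], logical=[A,B,c,D,E,F,G,H]
After op 4 (rotate(-1)): offset=7, physical=[A,B,c,D,E,F,G,H], logical=[H,A,B,c,D,E,F,G]
After op 5 (rotate(-2)): offset=5, physical=[A,B,c,D,E,F,G,H], logical=[F,G,H,A,B,c,D,E]
After op 6 (rotate(+1)): offset=6, physical=[A,B,c,D,E,F,G,H], logical=[G,H,A,B,c,D,E,F]

Answer: E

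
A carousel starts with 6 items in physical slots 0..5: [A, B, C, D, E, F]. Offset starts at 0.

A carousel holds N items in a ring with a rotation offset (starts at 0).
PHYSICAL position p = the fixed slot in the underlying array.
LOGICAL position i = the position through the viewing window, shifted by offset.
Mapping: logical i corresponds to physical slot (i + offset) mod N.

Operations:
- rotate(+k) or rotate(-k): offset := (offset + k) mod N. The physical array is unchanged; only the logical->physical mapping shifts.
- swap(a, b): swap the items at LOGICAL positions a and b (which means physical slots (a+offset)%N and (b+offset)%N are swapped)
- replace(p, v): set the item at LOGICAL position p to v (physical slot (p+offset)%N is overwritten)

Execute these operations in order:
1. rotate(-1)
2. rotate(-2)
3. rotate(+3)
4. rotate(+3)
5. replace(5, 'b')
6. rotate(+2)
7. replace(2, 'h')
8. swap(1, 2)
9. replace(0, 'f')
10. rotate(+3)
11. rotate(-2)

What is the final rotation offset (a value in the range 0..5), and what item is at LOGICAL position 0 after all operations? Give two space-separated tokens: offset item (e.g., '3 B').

Answer: 0 h

Derivation:
After op 1 (rotate(-1)): offset=5, physical=[A,B,C,D,E,F], logical=[F,A,B,C,D,E]
After op 2 (rotate(-2)): offset=3, physical=[A,B,C,D,E,F], logical=[D,E,F,A,B,C]
After op 3 (rotate(+3)): offset=0, physical=[A,B,C,D,E,F], logical=[A,B,C,D,E,F]
After op 4 (rotate(+3)): offset=3, physical=[A,B,C,D,E,F], logical=[D,E,F,A,B,C]
After op 5 (replace(5, 'b')): offset=3, physical=[A,B,b,D,E,F], logical=[D,E,F,A,B,b]
After op 6 (rotate(+2)): offset=5, physical=[A,B,b,D,E,F], logical=[F,A,B,b,D,E]
After op 7 (replace(2, 'h')): offset=5, physical=[A,h,b,D,E,F], logical=[F,A,h,b,D,E]
After op 8 (swap(1, 2)): offset=5, physical=[h,A,b,D,E,F], logical=[F,h,A,b,D,E]
After op 9 (replace(0, 'f')): offset=5, physical=[h,A,b,D,E,f], logical=[f,h,A,b,D,E]
After op 10 (rotate(+3)): offset=2, physical=[h,A,b,D,E,f], logical=[b,D,E,f,h,A]
After op 11 (rotate(-2)): offset=0, physical=[h,A,b,D,E,f], logical=[h,A,b,D,E,f]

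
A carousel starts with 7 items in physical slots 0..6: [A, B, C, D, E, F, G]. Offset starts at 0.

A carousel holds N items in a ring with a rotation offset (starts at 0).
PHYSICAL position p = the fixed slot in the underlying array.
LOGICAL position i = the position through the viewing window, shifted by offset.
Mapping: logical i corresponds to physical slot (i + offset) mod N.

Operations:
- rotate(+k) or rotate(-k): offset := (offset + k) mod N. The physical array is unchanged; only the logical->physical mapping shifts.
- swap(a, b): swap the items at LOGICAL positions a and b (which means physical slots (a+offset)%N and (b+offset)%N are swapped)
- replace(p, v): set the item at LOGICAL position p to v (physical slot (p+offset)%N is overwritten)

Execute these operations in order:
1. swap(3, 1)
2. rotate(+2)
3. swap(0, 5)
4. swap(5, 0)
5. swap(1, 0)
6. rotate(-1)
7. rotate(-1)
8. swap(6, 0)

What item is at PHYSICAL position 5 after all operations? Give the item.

After op 1 (swap(3, 1)): offset=0, physical=[A,D,C,B,E,F,G], logical=[A,D,C,B,E,F,G]
After op 2 (rotate(+2)): offset=2, physical=[A,D,C,B,E,F,G], logical=[C,B,E,F,G,A,D]
After op 3 (swap(0, 5)): offset=2, physical=[C,D,A,B,E,F,G], logical=[A,B,E,F,G,C,D]
After op 4 (swap(5, 0)): offset=2, physical=[A,D,C,B,E,F,G], logical=[C,B,E,F,G,A,D]
After op 5 (swap(1, 0)): offset=2, physical=[A,D,B,C,E,F,G], logical=[B,C,E,F,G,A,D]
After op 6 (rotate(-1)): offset=1, physical=[A,D,B,C,E,F,G], logical=[D,B,C,E,F,G,A]
After op 7 (rotate(-1)): offset=0, physical=[A,D,B,C,E,F,G], logical=[A,D,B,C,E,F,G]
After op 8 (swap(6, 0)): offset=0, physical=[G,D,B,C,E,F,A], logical=[G,D,B,C,E,F,A]

Answer: F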